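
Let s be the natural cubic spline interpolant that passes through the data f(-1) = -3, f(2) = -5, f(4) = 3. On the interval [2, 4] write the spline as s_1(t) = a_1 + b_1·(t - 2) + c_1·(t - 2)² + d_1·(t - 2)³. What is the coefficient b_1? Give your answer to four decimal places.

2.1333

Let m_i = s''(x_i). Step sizes h_i = 3, 2; slopes of the chords Δ_i = (y_(i+1) - y_i)/h_i = -2/3, 4.
  3·m_0 + 10·m_1 + 2·m_2 = 6(Δ_1 - Δ_0) = 28
Natural end conditions: m_0 = m_2 = 0.
Solving the tridiagonal system: m_0 = 0, m_1 = 14/5, m_2 = 0.
On [2, 4], with s_1(t) = a_1 + b_1·(t - 2) + c_1·(t - 2)² + d_1·(t - 2)³: c_1 = m_1/2 = 7/5, d_1 = (m_2 - m_1)/(6h_1) = -7/30, b_1 = Δ_1 - h_1(2m_1 + m_2)/6 = 32/15.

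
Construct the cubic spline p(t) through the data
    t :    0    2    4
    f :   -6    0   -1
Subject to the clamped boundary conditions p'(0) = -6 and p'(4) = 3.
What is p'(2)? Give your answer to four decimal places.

2.6250

Let M_i = p''(x_i). Step sizes h_i = 2, 2; slopes of the chords Δ_i = (y_(i+1) - y_i)/h_i = 3, -1/2.
  2·M_0 + 8·M_1 + 2·M_2 = 6(Δ_1 - Δ_0) = -21
Clamped end conditions give two more equations: 2h_0·M_0 + h_0·M_1 = 6(Δ_0 - p'(0)) = 54 and h_1·M_1 + 2h_1·M_2 = 6(p'(4) - Δ_1) = 21.
Solving: M_0 = 147/8, M_1 = -39/4, M_2 = 81/8.
On [2, 4], p'(t) = b_1 + 2c_1·(t - 2) + 3d_1·(t - 2)² with b_1 = Δ_1 - h_1(2M_1 + M_2)/6 = 21/8, c_1 = M_1/2 = -39/8, d_1 = (M_2 - M_1)/(6h_1) = 53/32. So p'(2) = 21/8.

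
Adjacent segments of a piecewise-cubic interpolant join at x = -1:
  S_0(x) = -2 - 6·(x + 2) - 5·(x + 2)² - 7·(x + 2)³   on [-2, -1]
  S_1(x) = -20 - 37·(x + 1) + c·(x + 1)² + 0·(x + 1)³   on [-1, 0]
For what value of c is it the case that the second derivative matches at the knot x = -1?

-26

S_0''(x) = -10 - 42·(x + 2), so S_0''(-1) = -52. On the right, S_1''(-1) = 2c, so c = -26.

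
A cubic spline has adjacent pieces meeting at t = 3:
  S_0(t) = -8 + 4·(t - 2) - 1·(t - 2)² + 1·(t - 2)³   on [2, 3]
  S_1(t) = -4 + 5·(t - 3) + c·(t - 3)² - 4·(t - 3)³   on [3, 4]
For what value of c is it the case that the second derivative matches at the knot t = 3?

2

S_0''(t) = -2 + 6·(t - 2), so S_0''(3) = 4. On the right, S_1''(3) = 2c, so c = 2.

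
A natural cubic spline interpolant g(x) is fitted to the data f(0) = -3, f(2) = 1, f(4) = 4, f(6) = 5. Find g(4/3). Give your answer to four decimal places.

Let σ_i = g''(x_i). Step sizes h_i = 2, 2, 2; slopes of the chords Δ_i = (y_(i+1) - y_i)/h_i = 2, 3/2, 1/2.
  2·σ_0 + 8·σ_1 + 2·σ_2 = 6(Δ_1 - Δ_0) = -3
  2·σ_1 + 8·σ_2 + 2·σ_3 = 6(Δ_2 - Δ_1) = -6
Natural end conditions: σ_0 = σ_3 = 0.
Solving the tridiagonal system: σ_0 = 0, σ_1 = -1/5, σ_2 = -7/10, σ_3 = 0.
On [0, 2], g(x) = -3 + 31/15·x + 0·x² - 1/60·x³.
With x = 4/3: g(4/3) = -23/81.

-0.2840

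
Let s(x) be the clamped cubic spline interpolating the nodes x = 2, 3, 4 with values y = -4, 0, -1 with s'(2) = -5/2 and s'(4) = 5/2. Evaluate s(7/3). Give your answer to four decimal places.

-3.5000

Put M_i = s'' at the i-th knot. Here h = (1, 1) and Δ = (4, -1), so the interior equations h_(i-1)·M_(i-1) + 2(h_(i-1)+h_i)·M_i + h_i·M_(i+1) = 6(Δ_i − Δ_(i-1)) read
  1·M_0 + 4·M_1 + 1·M_2 = 6(Δ_1 - Δ_0) = -30
Clamped end conditions give two more equations: 2h_0·M_0 + h_0·M_1 = 6(Δ_0 - s'(2)) = 39 and h_1·M_1 + 2h_1·M_2 = 6(s'(4) - Δ_1) = 21.
Solving: M_0 = 59/2, M_1 = -20, M_2 = 41/2.
On [2, 3], s(x) = -4 - 5/2·(x - 2) + 59/4·(x - 2)² - 33/4·(x - 2)³.
With (x - 2) = 1/3: s(7/3) = -7/2.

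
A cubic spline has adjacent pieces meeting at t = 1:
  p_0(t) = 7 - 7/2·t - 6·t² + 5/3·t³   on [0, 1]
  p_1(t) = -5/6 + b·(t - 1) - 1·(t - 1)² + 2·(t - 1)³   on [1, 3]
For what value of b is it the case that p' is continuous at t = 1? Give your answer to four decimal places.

-10.5000

p_0'(t) = -7/2 - 12·t + 5·t², so p_0'(1) = -21/2. On the right, p_1'(1) = b, so b = -21/2.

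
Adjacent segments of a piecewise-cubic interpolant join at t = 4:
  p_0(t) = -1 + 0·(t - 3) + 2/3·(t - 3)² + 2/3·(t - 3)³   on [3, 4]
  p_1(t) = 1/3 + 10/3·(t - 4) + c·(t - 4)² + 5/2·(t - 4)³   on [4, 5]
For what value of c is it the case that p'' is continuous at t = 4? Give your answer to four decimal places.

p_0''(t) = 4/3 + 4·(t - 3), so p_0''(4) = 16/3. On the right, p_1''(4) = 2c, so c = 8/3.

2.6667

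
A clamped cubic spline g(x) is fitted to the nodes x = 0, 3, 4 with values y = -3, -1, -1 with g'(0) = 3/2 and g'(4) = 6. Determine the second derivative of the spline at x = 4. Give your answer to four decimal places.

19.6250

With M_i denoting the second derivative at x_i, h_i = 3, 1, and Δ_i = (y_(i+1) − y_i)/h_i = 2/3, 0:
  3·M_0 + 8·M_1 + 1·M_2 = 6(Δ_1 - Δ_0) = -4
Clamped end conditions give two more equations: 2h_0·M_0 + h_0·M_1 = 6(Δ_0 - g'(0)) = -5 and h_1·M_1 + 2h_1·M_2 = 6(g'(4) - Δ_1) = 36.
Forward elimination and back-substitution give M_0 = 19/24, M_1 = -13/4, M_2 = 157/8.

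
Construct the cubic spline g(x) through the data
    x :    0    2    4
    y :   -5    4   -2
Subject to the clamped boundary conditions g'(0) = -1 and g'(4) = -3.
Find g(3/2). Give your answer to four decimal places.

1.9023

Write M_i for g''(x_i). With h_i = 2, 2 and divided differences Δ_i = 9/2, -3, the continuity of g' gives the tridiagonal system
  2·M_0 + 8·M_1 + 2·M_2 = 6(Δ_1 - Δ_0) = -45
Clamped end conditions give two more equations: 2h_0·M_0 + h_0·M_1 = 6(Δ_0 - g'(0)) = 33 and h_1·M_1 + 2h_1·M_2 = 6(g'(4) - Δ_1) = 0.
Forward elimination and back-substitution give M_0 = 107/8, M_1 = -41/4, M_2 = 41/8.
On [0, 2], g(x) = -5 - 1·x + 107/16·x² - 63/32·x³.
With x = 3/2: g(3/2) = 487/256.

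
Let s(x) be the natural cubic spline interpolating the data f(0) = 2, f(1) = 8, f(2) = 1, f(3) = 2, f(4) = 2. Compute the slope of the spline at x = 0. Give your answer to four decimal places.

10.0714

Let σ_i = s''(x_i). Step sizes h_i = 1, 1, 1, 1; slopes of the chords Δ_i = (y_(i+1) - y_i)/h_i = 6, -7, 1, 0.
  1·σ_0 + 4·σ_1 + 1·σ_2 = 6(Δ_1 - Δ_0) = -78
  1·σ_1 + 4·σ_2 + 1·σ_3 = 6(Δ_2 - Δ_1) = 48
  1·σ_2 + 4·σ_3 + 1·σ_4 = 6(Δ_3 - Δ_2) = -6
Natural end conditions: σ_0 = σ_4 = 0.
Solving the tridiagonal system: σ_0 = 0, σ_1 = -171/7, σ_2 = 138/7, σ_3 = -45/7, σ_4 = 0.
On [0, 1], s'(x) = b_0 + 2c_0·x + 3d_0·x² with b_0 = Δ_0 - h_0(2σ_0 + σ_1)/6 = 141/14, c_0 = σ_0/2 = 0, d_0 = (σ_1 - σ_0)/(6h_0) = -57/14. So s'(0) = 141/14.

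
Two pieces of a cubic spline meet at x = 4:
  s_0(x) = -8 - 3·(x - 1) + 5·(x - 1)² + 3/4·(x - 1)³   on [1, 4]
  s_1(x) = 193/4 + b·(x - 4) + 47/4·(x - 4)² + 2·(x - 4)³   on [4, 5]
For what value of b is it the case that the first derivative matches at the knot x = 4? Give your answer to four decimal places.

s_0'(x) = -3 + 10·(x - 1) + 9/4·(x - 1)², so s_0'(4) = 189/4. On the right, s_1'(4) = b, so b = 189/4.

47.2500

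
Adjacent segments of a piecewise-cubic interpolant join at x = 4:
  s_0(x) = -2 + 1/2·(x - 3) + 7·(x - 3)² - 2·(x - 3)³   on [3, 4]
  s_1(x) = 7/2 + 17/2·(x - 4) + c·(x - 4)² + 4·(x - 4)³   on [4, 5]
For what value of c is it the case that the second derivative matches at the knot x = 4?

s_0''(x) = 14 - 12·(x - 3), so s_0''(4) = 2. On the right, s_1''(4) = 2c, so c = 1.

1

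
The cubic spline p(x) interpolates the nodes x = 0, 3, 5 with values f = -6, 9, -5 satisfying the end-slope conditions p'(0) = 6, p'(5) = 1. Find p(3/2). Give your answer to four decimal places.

5.5500

With M_i denoting the second derivative at x_i, h_i = 3, 2, and Δ_i = (y_(i+1) − y_i)/h_i = 5, -7:
  3·M_0 + 10·M_1 + 2·M_2 = 6(Δ_1 - Δ_0) = -72
Clamped end conditions give two more equations: 2h_0·M_0 + h_0·M_1 = 6(Δ_0 - p'(0)) = -6 and h_1·M_1 + 2h_1·M_2 = 6(p'(5) - Δ_1) = 48.
Hence M_0 = 26/5, M_1 = -62/5, M_2 = 91/5.
On [0, 3], p(x) = -6 + 6·x + 13/5·x² - 44/45·x³.
With x = 3/2: p(3/2) = 111/20.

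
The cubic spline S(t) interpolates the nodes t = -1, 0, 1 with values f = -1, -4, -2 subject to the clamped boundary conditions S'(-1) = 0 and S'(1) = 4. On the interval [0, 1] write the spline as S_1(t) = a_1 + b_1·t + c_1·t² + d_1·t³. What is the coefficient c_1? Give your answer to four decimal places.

Put M_i = S'' at the i-th knot. Here h = (1, 1) and Δ = (-3, 2), so the interior equations h_(i-1)·M_(i-1) + 2(h_(i-1)+h_i)·M_i + h_i·M_(i+1) = 6(Δ_i − Δ_(i-1)) read
  1·M_0 + 4·M_1 + 1·M_2 = 6(Δ_1 - Δ_0) = 30
Clamped end conditions give two more equations: 2h_0·M_0 + h_0·M_1 = 6(Δ_0 - S'(-1)) = -18 and h_1·M_1 + 2h_1·M_2 = 6(S'(1) - Δ_1) = 12.
Solving: M_0 = -29/2, M_1 = 11, M_2 = 1/2.
On [0, 1], with S_1(t) = a_1 + b_1·t + c_1·t² + d_1·t³: c_1 = M_1/2 = 11/2, d_1 = (M_2 - M_1)/(6h_1) = -7/4, b_1 = Δ_1 - h_1(2M_1 + M_2)/6 = -7/4.

5.5000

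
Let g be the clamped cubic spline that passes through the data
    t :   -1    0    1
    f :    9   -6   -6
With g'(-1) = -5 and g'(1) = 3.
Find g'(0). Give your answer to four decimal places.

-10.7500

Write M_i for g''(x_i). With h_i = 1, 1 and divided differences Δ_i = -15, 0, the continuity of g' gives the tridiagonal system
  1·M_0 + 4·M_1 + 1·M_2 = 6(Δ_1 - Δ_0) = 90
Clamped end conditions give two more equations: 2h_0·M_0 + h_0·M_1 = 6(Δ_0 - g'(-1)) = -60 and h_1·M_1 + 2h_1·M_2 = 6(g'(1) - Δ_1) = 18.
Hence M_0 = -97/2, M_1 = 37, M_2 = -19/2.
On [0, 1], g'(t) = b_1 + 2c_1·t + 3d_1·t² with b_1 = Δ_1 - h_1(2M_1 + M_2)/6 = -43/4, c_1 = M_1/2 = 37/2, d_1 = (M_2 - M_1)/(6h_1) = -31/4. So g'(0) = -43/4.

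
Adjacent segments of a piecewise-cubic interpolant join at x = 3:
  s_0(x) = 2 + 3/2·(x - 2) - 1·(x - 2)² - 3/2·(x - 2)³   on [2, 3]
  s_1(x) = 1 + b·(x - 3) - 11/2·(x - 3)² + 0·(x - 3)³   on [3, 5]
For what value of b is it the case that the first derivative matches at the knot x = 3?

-5

s_0'(x) = 3/2 - 2·(x - 2) - 9/2·(x - 2)², so s_0'(3) = -5. On the right, s_1'(3) = b, so b = -5.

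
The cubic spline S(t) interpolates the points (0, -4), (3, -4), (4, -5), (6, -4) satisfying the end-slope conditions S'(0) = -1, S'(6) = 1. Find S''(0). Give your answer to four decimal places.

Write m_i for S''(x_i). With h_i = 3, 1, 2 and divided differences Δ_i = 0, -1, 1/2, the continuity of S' gives the tridiagonal system
  3·m_0 + 8·m_1 + 1·m_2 = 6(Δ_1 - Δ_0) = -6
  1·m_1 + 6·m_2 + 2·m_3 = 6(Δ_2 - Δ_1) = 9
Clamped end conditions give two more equations: 2h_0·m_0 + h_0·m_1 = 6(Δ_0 - S'(0)) = 6 and h_2·m_2 + 2h_2·m_3 = 6(S'(6) - Δ_2) = 3.
Solving: m_0 = 11/6, m_1 = -5/3, m_2 = 11/6, m_3 = -1/6.

1.8333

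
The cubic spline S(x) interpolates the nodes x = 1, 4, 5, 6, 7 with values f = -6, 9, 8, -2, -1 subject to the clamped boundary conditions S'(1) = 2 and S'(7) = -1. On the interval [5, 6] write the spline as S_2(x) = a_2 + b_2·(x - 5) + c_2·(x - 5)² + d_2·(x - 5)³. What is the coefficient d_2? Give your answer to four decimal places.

With σ_i denoting the second derivative at x_i, h_i = 3, 1, 1, 1, and Δ_i = (y_(i+1) − y_i)/h_i = 5, -1, -10, 1:
  3·σ_0 + 8·σ_1 + 1·σ_2 = 6(Δ_1 - Δ_0) = -36
  1·σ_1 + 4·σ_2 + 1·σ_3 = 6(Δ_2 - Δ_1) = -54
  1·σ_2 + 4·σ_3 + 1·σ_4 = 6(Δ_3 - Δ_2) = 66
Clamped end conditions give two more equations: 2h_0·σ_0 + h_0·σ_1 = 6(Δ_0 - S'(1)) = 18 and h_3·σ_3 + 2h_3·σ_4 = 6(S'(7) - Δ_3) = -12.
Forward elimination and back-substitution give σ_0 = 5, σ_1 = -4, σ_2 = -19, σ_3 = 26, σ_4 = -19.
On [5, 6], with S_2(x) = a_2 + b_2·(x - 5) + c_2·(x - 5)² + d_2·(x - 5)³: c_2 = σ_2/2 = -19/2, d_2 = (σ_3 - σ_2)/(6h_2) = 15/2, b_2 = Δ_2 - h_2(2σ_2 + σ_3)/6 = -8.

7.5000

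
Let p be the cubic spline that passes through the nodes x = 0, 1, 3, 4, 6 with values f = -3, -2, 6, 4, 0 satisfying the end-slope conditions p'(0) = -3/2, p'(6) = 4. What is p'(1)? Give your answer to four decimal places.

3.3763

Let M_i = p''(x_i). Step sizes h_i = 1, 2, 1, 2; slopes of the chords Δ_i = (y_(i+1) - y_i)/h_i = 1, 4, -2, -2.
  1·M_0 + 6·M_1 + 2·M_2 = 6(Δ_1 - Δ_0) = 18
  2·M_1 + 6·M_2 + 1·M_3 = 6(Δ_2 - Δ_1) = -36
  1·M_2 + 6·M_3 + 2·M_4 = 6(Δ_3 - Δ_2) = 0
Clamped end conditions give two more equations: 2h_0·M_0 + h_0·M_1 = 6(Δ_0 - p'(0)) = 15 and h_3·M_3 + 2h_3·M_4 = 6(p'(6) - Δ_3) = 36.
Hence M_0 = 488/93, M_1 = 419/93, M_2 = -664/93, M_3 = -202/93, M_4 = 938/93.
On [1, 3], p'(x) = b_1 + 2c_1·(x - 1) + 3d_1·(x - 1)² with b_1 = Δ_1 - h_1(2M_1 + M_2)/6 = 314/93, c_1 = M_1/2 = 419/186, d_1 = (M_2 - M_1)/(6h_1) = -361/372. So p'(1) = 314/93.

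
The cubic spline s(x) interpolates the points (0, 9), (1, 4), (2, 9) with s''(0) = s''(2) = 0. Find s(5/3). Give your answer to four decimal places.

Let σ_i = s''(x_i). Step sizes h_i = 1, 1; slopes of the chords Δ_i = (y_(i+1) - y_i)/h_i = -5, 5.
  1·σ_0 + 4·σ_1 + 1·σ_2 = 6(Δ_1 - Δ_0) = 60
Natural end conditions: σ_0 = σ_2 = 0.
Hence σ_0 = 0, σ_1 = 15, σ_2 = 0.
On [1, 2], s(x) = 4 + 0·(x - 1) + 15/2·(x - 1)² - 5/2·(x - 1)³.
With (x - 1) = 2/3: s(5/3) = 178/27.

6.5926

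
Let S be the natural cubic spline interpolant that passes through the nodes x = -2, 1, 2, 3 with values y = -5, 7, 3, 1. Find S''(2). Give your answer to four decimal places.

Write σ_i for S''(x_i). With h_i = 3, 1, 1 and divided differences Δ_i = 4, -4, -2, the continuity of S' gives the tridiagonal system
  3·σ_0 + 8·σ_1 + 1·σ_2 = 6(Δ_1 - Δ_0) = -48
  1·σ_1 + 4·σ_2 + 1·σ_3 = 6(Δ_2 - Δ_1) = 12
Natural end conditions: σ_0 = σ_3 = 0.
Forward elimination and back-substitution give σ_0 = 0, σ_1 = -204/31, σ_2 = 144/31, σ_3 = 0.

4.6452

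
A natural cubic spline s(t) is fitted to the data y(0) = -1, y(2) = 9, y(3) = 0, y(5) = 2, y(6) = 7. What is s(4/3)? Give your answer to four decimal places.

Write M_i for s''(x_i). With h_i = 2, 1, 2, 1 and divided differences Δ_i = 5, -9, 1, 5, the continuity of s' gives the tridiagonal system
  2·M_0 + 6·M_1 + 1·M_2 = 6(Δ_1 - Δ_0) = -84
  1·M_1 + 6·M_2 + 2·M_3 = 6(Δ_2 - Δ_1) = 60
  2·M_2 + 6·M_3 + 1·M_4 = 6(Δ_3 - Δ_2) = 24
Natural end conditions: M_0 = M_4 = 0.
Hence M_0 = 0, M_1 = -500/31, M_2 = 396/31, M_3 = -8/31, M_4 = 0.
On [0, 2], s(t) = -1 + 965/93·t + 0·t² - 125/93·t³.
With t = 4/3: s(4/3) = 24229/2511.

9.6491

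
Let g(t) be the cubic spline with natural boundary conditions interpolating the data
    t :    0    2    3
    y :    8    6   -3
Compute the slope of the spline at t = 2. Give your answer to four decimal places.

Put σ_i = g'' at the i-th knot. Here h = (2, 1) and Δ = (-1, -9), so the interior equations h_(i-1)·σ_(i-1) + 2(h_(i-1)+h_i)·σ_i + h_i·σ_(i+1) = 6(Δ_i − Δ_(i-1)) read
  2·σ_0 + 6·σ_1 + 1·σ_2 = 6(Δ_1 - Δ_0) = -48
Natural end conditions: σ_0 = σ_2 = 0.
Solving the tridiagonal system: σ_0 = 0, σ_1 = -8, σ_2 = 0.
On [2, 3], g'(t) = b_1 + 2c_1·(t - 2) + 3d_1·(t - 2)² with b_1 = Δ_1 - h_1(2σ_1 + σ_2)/6 = -19/3, c_1 = σ_1/2 = -4, d_1 = (σ_2 - σ_1)/(6h_1) = 4/3. So g'(2) = -19/3.

-6.3333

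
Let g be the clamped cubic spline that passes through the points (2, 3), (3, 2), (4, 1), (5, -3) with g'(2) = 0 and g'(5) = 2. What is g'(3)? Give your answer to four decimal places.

With σ_i denoting the second derivative at x_i, h_i = 1, 1, 1, and Δ_i = (y_(i+1) − y_i)/h_i = -1, -1, -4:
  1·σ_0 + 4·σ_1 + 1·σ_2 = 6(Δ_1 - Δ_0) = 0
  1·σ_1 + 4·σ_2 + 1·σ_3 = 6(Δ_2 - Δ_1) = -18
Clamped end conditions give two more equations: 2h_0·σ_0 + h_0·σ_1 = 6(Δ_0 - g'(2)) = -6 and h_2·σ_2 + 2h_2·σ_3 = 6(g'(5) - Δ_2) = 36.
Hence σ_0 = -76/15, σ_1 = 62/15, σ_2 = -172/15, σ_3 = 356/15.
On [3, 4], g'(t) = b_1 + 2c_1·(t - 3) + 3d_1·(t - 3)² with b_1 = Δ_1 - h_1(2σ_1 + σ_2)/6 = -7/15, c_1 = σ_1/2 = 31/15, d_1 = (σ_2 - σ_1)/(6h_1) = -13/5. So g'(3) = -7/15.

-0.4667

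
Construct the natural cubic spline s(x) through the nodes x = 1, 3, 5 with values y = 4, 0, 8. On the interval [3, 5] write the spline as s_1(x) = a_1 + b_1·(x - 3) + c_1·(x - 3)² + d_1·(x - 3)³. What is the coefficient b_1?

Put m_i = s'' at the i-th knot. Here h = (2, 2) and Δ = (-2, 4), so the interior equations h_(i-1)·m_(i-1) + 2(h_(i-1)+h_i)·m_i + h_i·m_(i+1) = 6(Δ_i − Δ_(i-1)) read
  2·m_0 + 8·m_1 + 2·m_2 = 6(Δ_1 - Δ_0) = 36
Natural end conditions: m_0 = m_2 = 0.
Hence m_0 = 0, m_1 = 9/2, m_2 = 0.
On [3, 5], with s_1(x) = a_1 + b_1·(x - 3) + c_1·(x - 3)² + d_1·(x - 3)³: c_1 = m_1/2 = 9/4, d_1 = (m_2 - m_1)/(6h_1) = -3/8, b_1 = Δ_1 - h_1(2m_1 + m_2)/6 = 1.

1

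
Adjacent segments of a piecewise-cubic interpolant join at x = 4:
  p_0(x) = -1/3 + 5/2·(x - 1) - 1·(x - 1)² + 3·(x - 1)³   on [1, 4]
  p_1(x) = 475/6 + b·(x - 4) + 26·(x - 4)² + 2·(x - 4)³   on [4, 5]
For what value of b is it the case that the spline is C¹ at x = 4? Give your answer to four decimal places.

77.5000

p_0'(x) = 5/2 - 2·(x - 1) + 9·(x - 1)², so p_0'(4) = 155/2. On the right, p_1'(4) = b, so b = 155/2.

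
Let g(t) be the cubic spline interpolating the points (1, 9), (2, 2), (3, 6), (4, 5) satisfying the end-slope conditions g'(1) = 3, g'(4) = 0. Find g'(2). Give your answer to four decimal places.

Put M_i = g'' at the i-th knot. Here h = (1, 1, 1) and Δ = (-7, 4, -1), so the interior equations h_(i-1)·M_(i-1) + 2(h_(i-1)+h_i)·M_i + h_i·M_(i+1) = 6(Δ_i − Δ_(i-1)) read
  1·M_0 + 4·M_1 + 1·M_2 = 6(Δ_1 - Δ_0) = 66
  1·M_1 + 4·M_2 + 1·M_3 = 6(Δ_2 - Δ_1) = -30
Clamped end conditions give two more equations: 2h_0·M_0 + h_0·M_1 = 6(Δ_0 - g'(1)) = -60 and h_2·M_2 + 2h_2·M_3 = 6(g'(4) - Δ_2) = 6.
Solving the tridiagonal system: M_0 = -232/5, M_1 = 164/5, M_2 = -94/5, M_3 = 62/5.
On [2, 3], g'(t) = b_1 + 2c_1·(t - 2) + 3d_1·(t - 2)² with b_1 = Δ_1 - h_1(2M_1 + M_2)/6 = -19/5, c_1 = M_1/2 = 82/5, d_1 = (M_2 - M_1)/(6h_1) = -43/5. So g'(2) = -19/5.

-3.8000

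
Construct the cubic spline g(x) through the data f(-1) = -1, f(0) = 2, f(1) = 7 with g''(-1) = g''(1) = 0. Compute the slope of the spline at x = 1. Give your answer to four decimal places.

Let σ_i = g''(x_i). Step sizes h_i = 1, 1; slopes of the chords Δ_i = (y_(i+1) - y_i)/h_i = 3, 5.
  1·σ_0 + 4·σ_1 + 1·σ_2 = 6(Δ_1 - Δ_0) = 12
Natural end conditions: σ_0 = σ_2 = 0.
Hence σ_0 = 0, σ_1 = 3, σ_2 = 0.
On [0, 1], g'(x) = b_1 + 2c_1·x + 3d_1·x² with b_1 = Δ_1 - h_1(2σ_1 + σ_2)/6 = 4, c_1 = σ_1/2 = 3/2, d_1 = (σ_2 - σ_1)/(6h_1) = -1/2. So g'(1) = 11/2.

5.5000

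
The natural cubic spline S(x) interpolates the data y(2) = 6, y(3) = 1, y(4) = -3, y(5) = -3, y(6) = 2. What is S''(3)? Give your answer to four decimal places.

Write M_i for S''(x_i). With h_i = 1, 1, 1, 1 and divided differences Δ_i = -5, -4, 0, 5, the continuity of S' gives the tridiagonal system
  1·M_0 + 4·M_1 + 1·M_2 = 6(Δ_1 - Δ_0) = 6
  1·M_1 + 4·M_2 + 1·M_3 = 6(Δ_2 - Δ_1) = 24
  1·M_2 + 4·M_3 + 1·M_4 = 6(Δ_3 - Δ_2) = 30
Natural end conditions: M_0 = M_4 = 0.
Solving the tridiagonal system: M_0 = 0, M_1 = 3/7, M_2 = 30/7, M_3 = 45/7, M_4 = 0.

0.4286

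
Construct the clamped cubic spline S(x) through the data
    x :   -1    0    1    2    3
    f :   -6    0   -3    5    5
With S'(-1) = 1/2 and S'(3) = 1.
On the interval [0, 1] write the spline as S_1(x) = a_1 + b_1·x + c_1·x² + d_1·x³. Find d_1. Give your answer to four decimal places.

Let σ_i = S''(x_i). Step sizes h_i = 1, 1, 1, 1; slopes of the chords Δ_i = (y_(i+1) - y_i)/h_i = 6, -3, 8, 0.
  1·σ_0 + 4·σ_1 + 1·σ_2 = 6(Δ_1 - Δ_0) = -54
  1·σ_1 + 4·σ_2 + 1·σ_3 = 6(Δ_2 - Δ_1) = 66
  1·σ_2 + 4·σ_3 + 1·σ_4 = 6(Δ_3 - Δ_2) = -48
Clamped end conditions give two more equations: 2h_0·σ_0 + h_0·σ_1 = 6(Δ_0 - S'(-1)) = 33 and h_3·σ_3 + 2h_3·σ_4 = 6(S'(3) - Δ_3) = 6.
Solving the tridiagonal system: σ_0 = 1723/56, σ_1 = -799/28, σ_2 = 235/8, σ_3 = -643/28, σ_4 = 811/56.
On [0, 1], with S_1(x) = a_1 + b_1·x + c_1·x² + d_1·x³: c_1 = σ_1/2 = -799/56, d_1 = (σ_2 - σ_1)/(6h_1) = 1081/112, b_1 = Δ_1 - h_1(2σ_1 + σ_2)/6 = 181/112.

9.6518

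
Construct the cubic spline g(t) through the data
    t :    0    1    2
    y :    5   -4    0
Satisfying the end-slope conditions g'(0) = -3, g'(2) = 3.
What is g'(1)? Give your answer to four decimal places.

Write M_i for g''(x_i). With h_i = 1, 1 and divided differences Δ_i = -9, 4, the continuity of g' gives the tridiagonal system
  1·M_0 + 4·M_1 + 1·M_2 = 6(Δ_1 - Δ_0) = 78
Clamped end conditions give two more equations: 2h_0·M_0 + h_0·M_1 = 6(Δ_0 - g'(0)) = -36 and h_1·M_1 + 2h_1·M_2 = 6(g'(2) - Δ_1) = -6.
Solving the tridiagonal system: M_0 = -69/2, M_1 = 33, M_2 = -39/2.
On [1, 2], g'(t) = b_1 + 2c_1·(t - 1) + 3d_1·(t - 1)² with b_1 = Δ_1 - h_1(2M_1 + M_2)/6 = -15/4, c_1 = M_1/2 = 33/2, d_1 = (M_2 - M_1)/(6h_1) = -35/4. So g'(1) = -15/4.

-3.7500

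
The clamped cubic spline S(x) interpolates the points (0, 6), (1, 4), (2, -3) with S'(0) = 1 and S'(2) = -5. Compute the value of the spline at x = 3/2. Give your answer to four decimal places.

0.4063

Let M_i = S''(x_i). Step sizes h_i = 1, 1; slopes of the chords Δ_i = (y_(i+1) - y_i)/h_i = -2, -7.
  1·M_0 + 4·M_1 + 1·M_2 = 6(Δ_1 - Δ_0) = -30
Clamped end conditions give two more equations: 2h_0·M_0 + h_0·M_1 = 6(Δ_0 - S'(0)) = -18 and h_1·M_1 + 2h_1·M_2 = 6(S'(2) - Δ_1) = 12.
Solving: M_0 = -9/2, M_1 = -9, M_2 = 21/2.
On [1, 2], S(x) = 4 - 23/4·(x - 1) - 9/2·(x - 1)² + 13/4·(x - 1)³.
With (x - 1) = 1/2: S(3/2) = 13/32.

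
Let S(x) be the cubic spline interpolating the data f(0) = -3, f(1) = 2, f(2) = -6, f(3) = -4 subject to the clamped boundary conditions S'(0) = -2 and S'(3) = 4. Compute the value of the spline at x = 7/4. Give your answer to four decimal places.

-4.0094

With m_i denoting the second derivative at x_i, h_i = 1, 1, 1, and Δ_i = (y_(i+1) − y_i)/h_i = 5, -8, 2:
  1·m_0 + 4·m_1 + 1·m_2 = 6(Δ_1 - Δ_0) = -78
  1·m_1 + 4·m_2 + 1·m_3 = 6(Δ_2 - Δ_1) = 60
Clamped end conditions give two more equations: 2h_0·m_0 + h_0·m_1 = 6(Δ_0 - S'(0)) = 42 and h_2·m_2 + 2h_2·m_3 = 6(S'(3) - Δ_2) = 12.
Hence m_0 = 194/5, m_1 = -178/5, m_2 = 128/5, m_3 = -34/5.
On [1, 2], S(x) = 2 - 2/5·(x - 1) - 89/5·(x - 1)² + 51/5·(x - 1)³.
With (x - 1) = 3/4: S(7/4) = -1283/320.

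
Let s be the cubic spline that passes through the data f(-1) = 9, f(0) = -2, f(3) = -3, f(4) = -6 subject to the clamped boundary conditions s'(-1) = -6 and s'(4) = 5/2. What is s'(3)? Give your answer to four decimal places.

-3.2063

Put M_i = s'' at the i-th knot. Here h = (1, 3, 1) and Δ = (-11, -1/3, -3), so the interior equations h_(i-1)·M_(i-1) + 2(h_(i-1)+h_i)·M_i + h_i·M_(i+1) = 6(Δ_i − Δ_(i-1)) read
  1·M_0 + 8·M_1 + 3·M_2 = 6(Δ_1 - Δ_0) = 64
  3·M_1 + 8·M_2 + 1·M_3 = 6(Δ_2 - Δ_1) = -16
Clamped end conditions give two more equations: 2h_0·M_0 + h_0·M_1 = 6(Δ_0 - s'(-1)) = -30 and h_2·M_2 + 2h_2·M_3 = 6(s'(4) - Δ_2) = 33.
Hence M_0 = -1405/63, M_1 = 920/63, M_2 = -641/63, M_3 = 1360/63.
On [3, 4], s'(x) = b_2 + 2c_2·(x - 3) + 3d_2·(x - 3)² with b_2 = Δ_2 - h_2(2M_2 + M_3)/6 = -202/63, c_2 = M_2/2 = -641/126, d_2 = (M_3 - M_2)/(6h_2) = 667/126. So s'(3) = -202/63.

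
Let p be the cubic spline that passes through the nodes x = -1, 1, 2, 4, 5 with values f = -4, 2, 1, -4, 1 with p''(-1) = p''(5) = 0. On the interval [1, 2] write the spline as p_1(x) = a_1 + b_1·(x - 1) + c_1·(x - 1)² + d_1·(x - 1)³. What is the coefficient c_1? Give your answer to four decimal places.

With M_i denoting the second derivative at x_i, h_i = 2, 1, 2, 1, and Δ_i = (y_(i+1) − y_i)/h_i = 3, -1, -5/2, 5:
  2·M_0 + 6·M_1 + 1·M_2 = 6(Δ_1 - Δ_0) = -24
  1·M_1 + 6·M_2 + 2·M_3 = 6(Δ_2 - Δ_1) = -9
  2·M_2 + 6·M_3 + 1·M_4 = 6(Δ_3 - Δ_2) = 45
Natural end conditions: M_0 = M_4 = 0.
Forward elimination and back-substitution give M_0 = 0, M_1 = -104/31, M_2 = -120/31, M_3 = 545/62, M_4 = 0.
On [1, 2], with p_1(x) = a_1 + b_1·(x - 1) + c_1·(x - 1)² + d_1·(x - 1)³: c_1 = M_1/2 = -52/31, d_1 = (M_2 - M_1)/(6h_1) = -8/93, b_1 = Δ_1 - h_1(2M_1 + M_2)/6 = 71/93.

-1.6774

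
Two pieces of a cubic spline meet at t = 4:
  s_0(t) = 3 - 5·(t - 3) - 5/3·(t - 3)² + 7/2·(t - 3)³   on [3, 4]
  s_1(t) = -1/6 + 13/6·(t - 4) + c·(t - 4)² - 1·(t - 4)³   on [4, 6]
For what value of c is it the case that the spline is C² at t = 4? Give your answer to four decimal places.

s_0''(t) = -10/3 + 21·(t - 3), so s_0''(4) = 53/3. On the right, s_1''(4) = 2c, so c = 53/6.

8.8333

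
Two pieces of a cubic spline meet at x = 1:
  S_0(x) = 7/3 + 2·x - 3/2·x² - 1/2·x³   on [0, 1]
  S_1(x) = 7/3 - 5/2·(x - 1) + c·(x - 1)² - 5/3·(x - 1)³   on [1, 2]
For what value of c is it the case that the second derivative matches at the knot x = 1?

-3

S_0''(x) = -3 - 3·x, so S_0''(1) = -6. On the right, S_1''(1) = 2c, so c = -3.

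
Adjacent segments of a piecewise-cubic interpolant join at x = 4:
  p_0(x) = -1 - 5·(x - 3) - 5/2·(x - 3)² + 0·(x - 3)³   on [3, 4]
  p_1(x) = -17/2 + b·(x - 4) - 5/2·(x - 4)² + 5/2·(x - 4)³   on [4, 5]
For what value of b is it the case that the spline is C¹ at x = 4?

p_0'(x) = -5 - 5·(x - 3) + 0·(x - 3)², so p_0'(4) = -10. On the right, p_1'(4) = b, so b = -10.

-10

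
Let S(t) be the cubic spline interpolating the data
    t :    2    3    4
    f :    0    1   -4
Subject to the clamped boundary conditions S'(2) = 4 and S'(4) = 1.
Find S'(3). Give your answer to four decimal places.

-4.2500

Let M_i = S''(x_i). Step sizes h_i = 1, 1; slopes of the chords Δ_i = (y_(i+1) - y_i)/h_i = 1, -5.
  1·M_0 + 4·M_1 + 1·M_2 = 6(Δ_1 - Δ_0) = -36
Clamped end conditions give two more equations: 2h_0·M_0 + h_0·M_1 = 6(Δ_0 - S'(2)) = -18 and h_1·M_1 + 2h_1·M_2 = 6(S'(4) - Δ_1) = 36.
Solving: M_0 = -3/2, M_1 = -15, M_2 = 51/2.
On [3, 4], S'(t) = b_1 + 2c_1·(t - 3) + 3d_1·(t - 3)² with b_1 = Δ_1 - h_1(2M_1 + M_2)/6 = -17/4, c_1 = M_1/2 = -15/2, d_1 = (M_2 - M_1)/(6h_1) = 27/4. So S'(3) = -17/4.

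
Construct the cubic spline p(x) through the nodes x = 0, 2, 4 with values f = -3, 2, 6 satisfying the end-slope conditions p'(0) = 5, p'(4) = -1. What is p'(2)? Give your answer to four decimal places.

2.3750

Write m_i for p''(x_i). With h_i = 2, 2 and divided differences Δ_i = 5/2, 2, the continuity of p' gives the tridiagonal system
  2·m_0 + 8·m_1 + 2·m_2 = 6(Δ_1 - Δ_0) = -3
Clamped end conditions give two more equations: 2h_0·m_0 + h_0·m_1 = 6(Δ_0 - p'(0)) = -15 and h_1·m_1 + 2h_1·m_2 = 6(p'(4) - Δ_1) = -18.
Forward elimination and back-substitution give m_0 = -39/8, m_1 = 9/4, m_2 = -45/8.
On [2, 4], p'(x) = b_1 + 2c_1·(x - 2) + 3d_1·(x - 2)² with b_1 = Δ_1 - h_1(2m_1 + m_2)/6 = 19/8, c_1 = m_1/2 = 9/8, d_1 = (m_2 - m_1)/(6h_1) = -21/32. So p'(2) = 19/8.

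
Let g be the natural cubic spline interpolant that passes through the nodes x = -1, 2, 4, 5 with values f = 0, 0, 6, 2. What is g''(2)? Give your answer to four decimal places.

With M_i denoting the second derivative at x_i, h_i = 3, 2, 1, and Δ_i = (y_(i+1) − y_i)/h_i = 0, 3, -4:
  3·M_0 + 10·M_1 + 2·M_2 = 6(Δ_1 - Δ_0) = 18
  2·M_1 + 6·M_2 + 1·M_3 = 6(Δ_2 - Δ_1) = -42
Natural end conditions: M_0 = M_3 = 0.
Forward elimination and back-substitution give M_0 = 0, M_1 = 24/7, M_2 = -57/7, M_3 = 0.

3.4286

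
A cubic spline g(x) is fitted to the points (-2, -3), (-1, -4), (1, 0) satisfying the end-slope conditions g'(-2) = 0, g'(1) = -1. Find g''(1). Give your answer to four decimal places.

-7.8333

Write m_i for g''(x_i). With h_i = 1, 2 and divided differences Δ_i = -1, 2, the continuity of g' gives the tridiagonal system
  1·m_0 + 6·m_1 + 2·m_2 = 6(Δ_1 - Δ_0) = 18
Clamped end conditions give two more equations: 2h_0·m_0 + h_0·m_1 = 6(Δ_0 - g'(-2)) = -6 and h_1·m_1 + 2h_1·m_2 = 6(g'(1) - Δ_1) = -18.
Hence m_0 = -19/3, m_1 = 20/3, m_2 = -47/6.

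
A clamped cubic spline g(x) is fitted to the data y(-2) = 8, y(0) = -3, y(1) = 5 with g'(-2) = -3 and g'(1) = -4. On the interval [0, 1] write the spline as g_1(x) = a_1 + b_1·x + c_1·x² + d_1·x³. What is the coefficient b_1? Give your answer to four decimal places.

7.0833

Let M_i = g''(x_i). Step sizes h_i = 2, 1; slopes of the chords Δ_i = (y_(i+1) - y_i)/h_i = -11/2, 8.
  2·M_0 + 6·M_1 + 1·M_2 = 6(Δ_1 - Δ_0) = 81
Clamped end conditions give two more equations: 2h_0·M_0 + h_0·M_1 = 6(Δ_0 - g'(-2)) = -15 and h_1·M_1 + 2h_1·M_2 = 6(g'(1) - Δ_1) = -72.
Solving the tridiagonal system: M_0 = -211/12, M_1 = 83/3, M_2 = -299/6.
On [0, 1], with g_1(x) = a_1 + b_1·x + c_1·x² + d_1·x³: c_1 = M_1/2 = 83/6, d_1 = (M_2 - M_1)/(6h_1) = -155/12, b_1 = Δ_1 - h_1(2M_1 + M_2)/6 = 85/12.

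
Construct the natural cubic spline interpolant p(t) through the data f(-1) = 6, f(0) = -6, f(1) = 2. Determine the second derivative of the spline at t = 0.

With M_i denoting the second derivative at x_i, h_i = 1, 1, and Δ_i = (y_(i+1) − y_i)/h_i = -12, 8:
  1·M_0 + 4·M_1 + 1·M_2 = 6(Δ_1 - Δ_0) = 120
Natural end conditions: M_0 = M_2 = 0.
Solving: M_0 = 0, M_1 = 30, M_2 = 0.

30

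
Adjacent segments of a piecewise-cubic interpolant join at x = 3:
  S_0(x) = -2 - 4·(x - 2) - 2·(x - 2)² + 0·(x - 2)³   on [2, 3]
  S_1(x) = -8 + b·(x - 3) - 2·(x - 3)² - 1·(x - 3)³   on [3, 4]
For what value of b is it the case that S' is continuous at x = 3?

S_0'(x) = -4 - 4·(x - 2) + 0·(x - 2)², so S_0'(3) = -8. On the right, S_1'(3) = b, so b = -8.

-8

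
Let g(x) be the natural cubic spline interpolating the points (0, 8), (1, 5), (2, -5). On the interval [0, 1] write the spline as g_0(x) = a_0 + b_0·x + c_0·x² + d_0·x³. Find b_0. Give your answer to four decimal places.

With σ_i denoting the second derivative at x_i, h_i = 1, 1, and Δ_i = (y_(i+1) − y_i)/h_i = -3, -10:
  1·σ_0 + 4·σ_1 + 1·σ_2 = 6(Δ_1 - Δ_0) = -42
Natural end conditions: σ_0 = σ_2 = 0.
Solving the tridiagonal system: σ_0 = 0, σ_1 = -21/2, σ_2 = 0.
On [0, 1], with g_0(x) = a_0 + b_0·x + c_0·x² + d_0·x³: c_0 = σ_0/2 = 0, d_0 = (σ_1 - σ_0)/(6h_0) = -7/4, b_0 = Δ_0 - h_0(2σ_0 + σ_1)/6 = -5/4.

-1.2500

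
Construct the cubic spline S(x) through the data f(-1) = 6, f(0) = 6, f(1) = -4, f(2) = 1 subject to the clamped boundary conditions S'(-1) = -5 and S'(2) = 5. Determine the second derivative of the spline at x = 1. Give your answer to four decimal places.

34.6667

Write M_i for S''(x_i). With h_i = 1, 1, 1 and divided differences Δ_i = 0, -10, 5, the continuity of S' gives the tridiagonal system
  1·M_0 + 4·M_1 + 1·M_2 = 6(Δ_1 - Δ_0) = -60
  1·M_1 + 4·M_2 + 1·M_3 = 6(Δ_2 - Δ_1) = 90
Clamped end conditions give two more equations: 2h_0·M_0 + h_0·M_1 = 6(Δ_0 - S'(-1)) = 30 and h_2·M_2 + 2h_2·M_3 = 6(S'(2) - Δ_2) = 0.
Hence M_0 = 92/3, M_1 = -94/3, M_2 = 104/3, M_3 = -52/3.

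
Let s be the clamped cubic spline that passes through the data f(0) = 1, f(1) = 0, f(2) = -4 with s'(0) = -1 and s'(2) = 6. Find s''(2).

38

Put M_i = s'' at the i-th knot. Here h = (1, 1) and Δ = (-1, -4), so the interior equations h_(i-1)·M_(i-1) + 2(h_(i-1)+h_i)·M_i + h_i·M_(i+1) = 6(Δ_i − Δ_(i-1)) read
  1·M_0 + 4·M_1 + 1·M_2 = 6(Δ_1 - Δ_0) = -18
Clamped end conditions give two more equations: 2h_0·M_0 + h_0·M_1 = 6(Δ_0 - s'(0)) = 0 and h_1·M_1 + 2h_1·M_2 = 6(s'(2) - Δ_1) = 60.
Hence M_0 = 8, M_1 = -16, M_2 = 38.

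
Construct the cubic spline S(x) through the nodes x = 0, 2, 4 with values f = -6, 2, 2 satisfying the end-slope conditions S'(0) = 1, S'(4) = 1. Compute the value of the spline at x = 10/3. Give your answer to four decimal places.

2.0741

Let M_i = S''(x_i). Step sizes h_i = 2, 2; slopes of the chords Δ_i = (y_(i+1) - y_i)/h_i = 4, 0.
  2·M_0 + 8·M_1 + 2·M_2 = 6(Δ_1 - Δ_0) = -24
Clamped end conditions give two more equations: 2h_0·M_0 + h_0·M_1 = 6(Δ_0 - S'(0)) = 18 and h_1·M_1 + 2h_1·M_2 = 6(S'(4) - Δ_1) = 6.
Solving: M_0 = 15/2, M_1 = -6, M_2 = 9/2.
On [2, 4], S(x) = 2 + 5/2·(x - 2) - 3·(x - 2)² + 7/8·(x - 2)³.
With (x - 2) = 4/3: S(10/3) = 56/27.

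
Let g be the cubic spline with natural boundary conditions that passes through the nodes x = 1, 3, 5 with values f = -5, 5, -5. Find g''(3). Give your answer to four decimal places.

-7.5000

With σ_i denoting the second derivative at x_i, h_i = 2, 2, and Δ_i = (y_(i+1) − y_i)/h_i = 5, -5:
  2·σ_0 + 8·σ_1 + 2·σ_2 = 6(Δ_1 - Δ_0) = -60
Natural end conditions: σ_0 = σ_2 = 0.
Forward elimination and back-substitution give σ_0 = 0, σ_1 = -15/2, σ_2 = 0.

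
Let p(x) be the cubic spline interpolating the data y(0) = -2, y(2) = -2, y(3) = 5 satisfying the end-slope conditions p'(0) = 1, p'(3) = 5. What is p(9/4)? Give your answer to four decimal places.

Put M_i = p'' at the i-th knot. Here h = (2, 1) and Δ = (0, 7), so the interior equations h_(i-1)·M_(i-1) + 2(h_(i-1)+h_i)·M_i + h_i·M_(i+1) = 6(Δ_i − Δ_(i-1)) read
  2·M_0 + 6·M_1 + 1·M_2 = 6(Δ_1 - Δ_0) = 42
Clamped end conditions give two more equations: 2h_0·M_0 + h_0·M_1 = 6(Δ_0 - p'(0)) = -6 and h_1·M_1 + 2h_1·M_2 = 6(p'(3) - Δ_1) = -12.
Solving: M_0 = -43/6, M_1 = 34/3, M_2 = -35/3.
On [2, 3], p(x) = -2 + 31/6·(x - 2) + 17/3·(x - 2)² - 23/6·(x - 2)³.
With (x - 2) = 1/4: p(9/4) = -53/128.

-0.4141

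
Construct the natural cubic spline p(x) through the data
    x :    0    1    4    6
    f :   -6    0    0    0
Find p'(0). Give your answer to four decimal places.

6.8451

Let σ_i = p''(x_i). Step sizes h_i = 1, 3, 2; slopes of the chords Δ_i = (y_(i+1) - y_i)/h_i = 6, 0, 0.
  1·σ_0 + 8·σ_1 + 3·σ_2 = 6(Δ_1 - Δ_0) = -36
  3·σ_1 + 10·σ_2 + 2·σ_3 = 6(Δ_2 - Δ_1) = 0
Natural end conditions: σ_0 = σ_3 = 0.
Forward elimination and back-substitution give σ_0 = 0, σ_1 = -360/71, σ_2 = 108/71, σ_3 = 0.
On [0, 1], p'(x) = b_0 + 2c_0·x + 3d_0·x² with b_0 = Δ_0 - h_0(2σ_0 + σ_1)/6 = 486/71, c_0 = σ_0/2 = 0, d_0 = (σ_1 - σ_0)/(6h_0) = -60/71. So p'(0) = 486/71.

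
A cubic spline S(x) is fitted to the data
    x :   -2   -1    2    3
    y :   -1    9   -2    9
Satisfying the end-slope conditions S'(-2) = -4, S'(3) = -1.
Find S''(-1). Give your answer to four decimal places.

Let σ_i = S''(x_i). Step sizes h_i = 1, 3, 1; slopes of the chords Δ_i = (y_(i+1) - y_i)/h_i = 10, -11/3, 11.
  1·σ_0 + 8·σ_1 + 3·σ_2 = 6(Δ_1 - Δ_0) = -82
  3·σ_1 + 8·σ_2 + 1·σ_3 = 6(Δ_2 - Δ_1) = 88
Clamped end conditions give two more equations: 2h_0·σ_0 + h_0·σ_1 = 6(Δ_0 - S'(-2)) = 84 and h_2·σ_2 + 2h_2·σ_3 = 6(S'(3) - Δ_2) = -72.
Solving: σ_0 = 502/9, σ_1 = -248/9, σ_2 = 248/9, σ_3 = -448/9.

-27.5556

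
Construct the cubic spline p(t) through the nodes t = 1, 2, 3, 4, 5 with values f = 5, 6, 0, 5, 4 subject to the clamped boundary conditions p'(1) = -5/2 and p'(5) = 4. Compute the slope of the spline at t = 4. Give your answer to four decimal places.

Let m_i = p''(x_i). Step sizes h_i = 1, 1, 1, 1; slopes of the chords Δ_i = (y_(i+1) - y_i)/h_i = 1, -6, 5, -1.
  1·m_0 + 4·m_1 + 1·m_2 = 6(Δ_1 - Δ_0) = -42
  1·m_1 + 4·m_2 + 1·m_3 = 6(Δ_2 - Δ_1) = 66
  1·m_2 + 4·m_3 + 1·m_4 = 6(Δ_3 - Δ_2) = -36
Clamped end conditions give two more equations: 2h_0·m_0 + h_0·m_1 = 6(Δ_0 - p'(1)) = 21 and h_3·m_3 + 2h_3·m_4 = 6(p'(5) - Δ_3) = 30.
Hence m_0 = 1231/56, m_1 = -643/28, m_2 = 223/8, m_3 = -631/28, m_4 = 1471/56.
On [4, 5], p'(t) = b_3 + 2c_3·(t - 4) + 3d_3·(t - 4)² with b_3 = Δ_3 - h_3(2m_3 + m_4)/6 = 239/112, c_3 = m_3/2 = -631/56, d_3 = (m_4 - m_3)/(6h_3) = 911/112. So p'(4) = 239/112.

2.1339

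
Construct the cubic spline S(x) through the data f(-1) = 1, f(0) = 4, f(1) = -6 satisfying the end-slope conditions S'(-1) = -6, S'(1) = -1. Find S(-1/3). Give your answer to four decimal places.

3.2963

Put M_i = S'' at the i-th knot. Here h = (1, 1) and Δ = (3, -10), so the interior equations h_(i-1)·M_(i-1) + 2(h_(i-1)+h_i)·M_i + h_i·M_(i+1) = 6(Δ_i − Δ_(i-1)) read
  1·M_0 + 4·M_1 + 1·M_2 = 6(Δ_1 - Δ_0) = -78
Clamped end conditions give two more equations: 2h_0·M_0 + h_0·M_1 = 6(Δ_0 - S'(-1)) = 54 and h_1·M_1 + 2h_1·M_2 = 6(S'(1) - Δ_1) = 54.
Solving: M_0 = 49, M_1 = -44, M_2 = 49.
On [-1, 0], S(x) = 1 - 6·(x + 1) + 49/2·(x + 1)² - 31/2·(x + 1)³.
With (x + 1) = 2/3: S(-1/3) = 89/27.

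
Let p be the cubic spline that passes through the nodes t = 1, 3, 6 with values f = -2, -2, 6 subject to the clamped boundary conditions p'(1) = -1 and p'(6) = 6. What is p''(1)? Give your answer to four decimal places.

Let m_i = p''(x_i). Step sizes h_i = 2, 3; slopes of the chords Δ_i = (y_(i+1) - y_i)/h_i = 0, 8/3.
  2·m_0 + 10·m_1 + 3·m_2 = 6(Δ_1 - Δ_0) = 16
Clamped end conditions give two more equations: 2h_0·m_0 + h_0·m_1 = 6(Δ_0 - p'(1)) = 6 and h_1·m_1 + 2h_1·m_2 = 6(p'(6) - Δ_1) = 20.
Solving the tridiagonal system: m_0 = 13/10, m_1 = 2/5, m_2 = 47/15.

1.3000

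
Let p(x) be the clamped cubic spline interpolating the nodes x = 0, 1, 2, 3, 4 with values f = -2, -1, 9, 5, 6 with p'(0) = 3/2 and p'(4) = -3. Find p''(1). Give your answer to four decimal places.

With m_i denoting the second derivative at x_i, h_i = 1, 1, 1, 1, and Δ_i = (y_(i+1) − y_i)/h_i = 1, 10, -4, 1:
  1·m_0 + 4·m_1 + 1·m_2 = 6(Δ_1 - Δ_0) = 54
  1·m_1 + 4·m_2 + 1·m_3 = 6(Δ_2 - Δ_1) = -84
  1·m_2 + 4·m_3 + 1·m_4 = 6(Δ_3 - Δ_2) = 30
Clamped end conditions give two more equations: 2h_0·m_0 + h_0·m_1 = 6(Δ_0 - p'(0)) = -3 and h_3·m_3 + 2h_3·m_4 = 6(p'(4) - Δ_3) = -24.
Solving: m_0 = -789/56, m_1 = 705/28, m_2 = -261/8, m_3 = 597/28, m_4 = -1269/56.

25.1786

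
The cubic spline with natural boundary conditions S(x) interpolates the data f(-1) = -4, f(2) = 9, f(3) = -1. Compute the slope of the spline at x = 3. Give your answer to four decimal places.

Let m_i = S''(x_i). Step sizes h_i = 3, 1; slopes of the chords Δ_i = (y_(i+1) - y_i)/h_i = 13/3, -10.
  3·m_0 + 8·m_1 + 1·m_2 = 6(Δ_1 - Δ_0) = -86
Natural end conditions: m_0 = m_2 = 0.
Solving: m_0 = 0, m_1 = -43/4, m_2 = 0.
On [2, 3], S'(x) = b_1 + 2c_1·(x - 2) + 3d_1·(x - 2)² with b_1 = Δ_1 - h_1(2m_1 + m_2)/6 = -77/12, c_1 = m_1/2 = -43/8, d_1 = (m_2 - m_1)/(6h_1) = 43/24. So S'(3) = -283/24.

-11.7917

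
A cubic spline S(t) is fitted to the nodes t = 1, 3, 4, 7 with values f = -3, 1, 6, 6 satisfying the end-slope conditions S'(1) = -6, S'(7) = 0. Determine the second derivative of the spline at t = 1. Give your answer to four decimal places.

With M_i denoting the second derivative at x_i, h_i = 2, 1, 3, and Δ_i = (y_(i+1) − y_i)/h_i = 2, 5, 0:
  2·M_0 + 6·M_1 + 1·M_2 = 6(Δ_1 - Δ_0) = 18
  1·M_1 + 8·M_2 + 3·M_3 = 6(Δ_2 - Δ_1) = -30
Clamped end conditions give two more equations: 2h_0·M_0 + h_0·M_1 = 6(Δ_0 - S'(1)) = 48 and h_2·M_2 + 2h_2·M_3 = 6(S'(7) - Δ_2) = 0.
Solving: M_0 = 85/7, M_1 = -2/7, M_2 = -32/7, M_3 = 16/7.

12.1429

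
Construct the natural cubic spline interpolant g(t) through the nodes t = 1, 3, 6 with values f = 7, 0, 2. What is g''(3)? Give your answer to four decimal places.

2.5000

Put M_i = g'' at the i-th knot. Here h = (2, 3) and Δ = (-7/2, 2/3), so the interior equations h_(i-1)·M_(i-1) + 2(h_(i-1)+h_i)·M_i + h_i·M_(i+1) = 6(Δ_i − Δ_(i-1)) read
  2·M_0 + 10·M_1 + 3·M_2 = 6(Δ_1 - Δ_0) = 25
Natural end conditions: M_0 = M_2 = 0.
Solving: M_0 = 0, M_1 = 5/2, M_2 = 0.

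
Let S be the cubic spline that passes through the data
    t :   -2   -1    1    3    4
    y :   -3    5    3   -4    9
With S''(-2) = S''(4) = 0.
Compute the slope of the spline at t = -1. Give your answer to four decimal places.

With σ_i denoting the second derivative at x_i, h_i = 1, 2, 2, 1, and Δ_i = (y_(i+1) − y_i)/h_i = 8, -1, -7/2, 13:
  1·σ_0 + 6·σ_1 + 2·σ_2 = 6(Δ_1 - Δ_0) = -54
  2·σ_1 + 8·σ_2 + 2·σ_3 = 6(Δ_2 - Δ_1) = -15
  2·σ_2 + 6·σ_3 + 1·σ_4 = 6(Δ_3 - Δ_2) = 99
Natural end conditions: σ_0 = σ_4 = 0.
Solving the tridiagonal system: σ_0 = 0, σ_1 = -15/2, σ_2 = -9/2, σ_3 = 18, σ_4 = 0.
On [-1, 1], S'(t) = b_1 + 2c_1·(t + 1) + 3d_1·(t + 1)² with b_1 = Δ_1 - h_1(2σ_1 + σ_2)/6 = 11/2, c_1 = σ_1/2 = -15/4, d_1 = (σ_2 - σ_1)/(6h_1) = 1/4. So S'(-1) = 11/2.

5.5000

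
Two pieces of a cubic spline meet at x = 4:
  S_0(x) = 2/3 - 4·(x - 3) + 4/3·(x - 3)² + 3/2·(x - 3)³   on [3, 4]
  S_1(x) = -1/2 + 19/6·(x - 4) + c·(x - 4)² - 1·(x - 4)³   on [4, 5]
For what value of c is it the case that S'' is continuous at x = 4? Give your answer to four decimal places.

S_0''(x) = 8/3 + 9·(x - 3), so S_0''(4) = 35/3. On the right, S_1''(4) = 2c, so c = 35/6.

5.8333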